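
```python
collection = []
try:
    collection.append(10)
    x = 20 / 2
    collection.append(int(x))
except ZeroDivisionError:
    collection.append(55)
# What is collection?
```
[10, 10]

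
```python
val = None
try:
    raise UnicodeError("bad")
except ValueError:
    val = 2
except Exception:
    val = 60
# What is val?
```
2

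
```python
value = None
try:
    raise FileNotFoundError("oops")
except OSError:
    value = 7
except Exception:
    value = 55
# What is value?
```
7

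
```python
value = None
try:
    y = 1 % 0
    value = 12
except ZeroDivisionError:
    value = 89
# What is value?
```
89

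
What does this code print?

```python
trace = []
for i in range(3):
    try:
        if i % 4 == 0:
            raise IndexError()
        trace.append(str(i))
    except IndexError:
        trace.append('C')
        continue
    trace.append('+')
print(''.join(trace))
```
C1+2+

continue in except skips rest of loop body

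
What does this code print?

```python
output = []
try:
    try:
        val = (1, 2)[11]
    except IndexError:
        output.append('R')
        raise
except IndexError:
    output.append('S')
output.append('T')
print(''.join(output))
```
RST

raise without argument re-raises current exception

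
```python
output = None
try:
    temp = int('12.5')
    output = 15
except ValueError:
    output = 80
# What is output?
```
80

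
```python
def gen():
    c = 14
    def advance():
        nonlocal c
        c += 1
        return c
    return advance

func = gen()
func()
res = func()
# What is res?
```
16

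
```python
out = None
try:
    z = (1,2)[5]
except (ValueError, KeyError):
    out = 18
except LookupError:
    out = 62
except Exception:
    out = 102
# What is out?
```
62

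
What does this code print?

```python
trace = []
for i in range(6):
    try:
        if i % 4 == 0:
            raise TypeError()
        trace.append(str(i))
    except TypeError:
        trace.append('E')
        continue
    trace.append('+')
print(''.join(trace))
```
E1+2+3+E5+

continue in except skips rest of loop body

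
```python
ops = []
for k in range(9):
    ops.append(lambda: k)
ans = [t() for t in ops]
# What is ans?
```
[8, 8, 8, 8, 8, 8, 8, 8, 8]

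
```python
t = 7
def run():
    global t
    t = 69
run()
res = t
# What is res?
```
69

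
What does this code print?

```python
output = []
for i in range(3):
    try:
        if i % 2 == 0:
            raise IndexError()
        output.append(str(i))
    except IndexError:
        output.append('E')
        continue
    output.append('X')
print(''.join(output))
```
E1XE

continue in except skips rest of loop body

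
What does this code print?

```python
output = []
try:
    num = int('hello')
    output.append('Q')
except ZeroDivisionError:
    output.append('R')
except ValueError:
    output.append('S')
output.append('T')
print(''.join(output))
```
ST

ValueError is caught by its specific handler, not ZeroDivisionError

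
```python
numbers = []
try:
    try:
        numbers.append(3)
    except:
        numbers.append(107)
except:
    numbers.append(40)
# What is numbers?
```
[3]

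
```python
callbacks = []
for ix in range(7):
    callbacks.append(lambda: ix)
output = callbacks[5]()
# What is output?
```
6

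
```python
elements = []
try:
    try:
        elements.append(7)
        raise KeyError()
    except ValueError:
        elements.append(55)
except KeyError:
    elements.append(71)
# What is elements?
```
[7, 71]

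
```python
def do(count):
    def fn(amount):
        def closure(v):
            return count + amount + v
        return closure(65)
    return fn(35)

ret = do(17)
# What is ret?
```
117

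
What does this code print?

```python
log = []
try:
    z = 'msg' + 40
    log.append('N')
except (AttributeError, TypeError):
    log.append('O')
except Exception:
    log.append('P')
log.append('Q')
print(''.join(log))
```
OQ

TypeError matches tuple containing it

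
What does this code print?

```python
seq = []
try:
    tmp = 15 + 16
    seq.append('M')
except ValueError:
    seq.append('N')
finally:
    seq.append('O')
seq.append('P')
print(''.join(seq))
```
MOP

finally runs after normal execution too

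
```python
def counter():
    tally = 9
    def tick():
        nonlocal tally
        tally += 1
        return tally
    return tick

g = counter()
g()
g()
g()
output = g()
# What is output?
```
13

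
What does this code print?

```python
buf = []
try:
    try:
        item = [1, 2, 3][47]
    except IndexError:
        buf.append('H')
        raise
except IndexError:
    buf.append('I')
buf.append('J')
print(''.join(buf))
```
HIJ

raise without argument re-raises current exception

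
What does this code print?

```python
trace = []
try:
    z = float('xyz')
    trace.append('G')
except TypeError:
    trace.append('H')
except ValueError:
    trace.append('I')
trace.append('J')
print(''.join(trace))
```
IJ

ValueError is caught by its specific handler, not TypeError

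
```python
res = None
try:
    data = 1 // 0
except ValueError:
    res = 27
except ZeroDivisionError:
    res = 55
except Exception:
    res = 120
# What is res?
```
55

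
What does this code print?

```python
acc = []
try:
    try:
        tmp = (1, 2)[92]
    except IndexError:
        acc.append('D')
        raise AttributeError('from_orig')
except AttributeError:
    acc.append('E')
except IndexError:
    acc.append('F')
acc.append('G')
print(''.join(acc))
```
DEG

AttributeError raised and caught, original IndexError not re-raised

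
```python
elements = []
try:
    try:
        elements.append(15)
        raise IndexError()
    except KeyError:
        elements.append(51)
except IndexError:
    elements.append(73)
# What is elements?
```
[15, 73]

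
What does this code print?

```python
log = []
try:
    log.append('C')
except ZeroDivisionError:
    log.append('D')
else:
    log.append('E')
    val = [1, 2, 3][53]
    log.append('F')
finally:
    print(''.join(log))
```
CE

Try succeeds, else appends 'E', IndexError in else is uncaught, finally prints before exception propagates ('F' never appended)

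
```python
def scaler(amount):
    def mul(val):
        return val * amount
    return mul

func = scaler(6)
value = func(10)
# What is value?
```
60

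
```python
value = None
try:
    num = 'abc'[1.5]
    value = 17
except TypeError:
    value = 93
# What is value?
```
93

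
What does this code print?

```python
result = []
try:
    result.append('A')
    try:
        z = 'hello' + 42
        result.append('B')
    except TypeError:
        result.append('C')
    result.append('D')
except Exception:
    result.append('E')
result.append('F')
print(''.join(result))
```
ACDF

Inner exception caught by inner handler, outer continues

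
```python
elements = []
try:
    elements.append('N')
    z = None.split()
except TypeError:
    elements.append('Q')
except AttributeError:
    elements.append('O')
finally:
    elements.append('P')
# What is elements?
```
['N', 'O', 'P']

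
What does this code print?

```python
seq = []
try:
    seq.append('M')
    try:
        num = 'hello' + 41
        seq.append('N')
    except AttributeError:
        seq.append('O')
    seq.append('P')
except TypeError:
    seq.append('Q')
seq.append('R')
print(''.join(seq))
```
MQR

Inner handler doesn't match, propagates to outer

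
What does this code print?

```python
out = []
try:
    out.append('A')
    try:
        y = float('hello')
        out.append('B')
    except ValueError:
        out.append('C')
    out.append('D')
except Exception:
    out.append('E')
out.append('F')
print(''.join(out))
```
ACDF

Inner exception caught by inner handler, outer continues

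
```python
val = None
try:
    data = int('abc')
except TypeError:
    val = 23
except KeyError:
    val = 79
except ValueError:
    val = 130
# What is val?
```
130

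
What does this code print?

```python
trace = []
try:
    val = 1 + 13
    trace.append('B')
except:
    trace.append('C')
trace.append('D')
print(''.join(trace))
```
BD

No exception, try block completes normally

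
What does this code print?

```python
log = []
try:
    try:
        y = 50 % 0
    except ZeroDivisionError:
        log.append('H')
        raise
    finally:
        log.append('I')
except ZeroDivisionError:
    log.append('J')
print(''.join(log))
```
HIJ

finally runs before re-raised exception propagates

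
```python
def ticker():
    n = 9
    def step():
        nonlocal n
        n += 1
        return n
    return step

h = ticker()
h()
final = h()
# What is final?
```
11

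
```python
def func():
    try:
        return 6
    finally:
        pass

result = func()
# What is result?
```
6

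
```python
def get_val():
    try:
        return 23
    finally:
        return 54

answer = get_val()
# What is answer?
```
54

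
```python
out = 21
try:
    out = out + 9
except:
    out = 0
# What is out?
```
30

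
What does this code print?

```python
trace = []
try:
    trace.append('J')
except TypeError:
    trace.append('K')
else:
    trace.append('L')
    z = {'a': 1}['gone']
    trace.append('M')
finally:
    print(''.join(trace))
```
JL

Try succeeds, else appends 'L', KeyError in else is uncaught, finally prints before exception propagates ('M' never appended)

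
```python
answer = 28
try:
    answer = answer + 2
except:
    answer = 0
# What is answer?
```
30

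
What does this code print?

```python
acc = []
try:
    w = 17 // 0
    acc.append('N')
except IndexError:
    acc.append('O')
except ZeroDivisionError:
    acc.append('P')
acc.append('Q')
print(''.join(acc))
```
PQ

ZeroDivisionError is caught by its specific handler, not IndexError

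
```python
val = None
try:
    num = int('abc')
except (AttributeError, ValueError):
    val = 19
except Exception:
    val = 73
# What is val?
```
19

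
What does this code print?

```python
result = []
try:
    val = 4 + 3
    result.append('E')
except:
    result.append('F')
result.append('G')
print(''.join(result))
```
EG

No exception, try block completes normally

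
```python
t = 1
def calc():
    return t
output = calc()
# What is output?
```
1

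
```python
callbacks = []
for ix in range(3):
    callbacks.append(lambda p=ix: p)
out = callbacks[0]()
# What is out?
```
0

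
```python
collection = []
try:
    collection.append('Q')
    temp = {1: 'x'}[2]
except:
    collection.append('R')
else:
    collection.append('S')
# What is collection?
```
['Q', 'R']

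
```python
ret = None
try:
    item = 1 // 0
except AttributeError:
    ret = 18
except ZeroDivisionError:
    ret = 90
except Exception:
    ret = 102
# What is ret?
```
90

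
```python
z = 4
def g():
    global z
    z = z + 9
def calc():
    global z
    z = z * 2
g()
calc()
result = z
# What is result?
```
26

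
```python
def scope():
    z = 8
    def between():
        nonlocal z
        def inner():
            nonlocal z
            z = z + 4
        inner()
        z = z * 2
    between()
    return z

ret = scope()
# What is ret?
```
24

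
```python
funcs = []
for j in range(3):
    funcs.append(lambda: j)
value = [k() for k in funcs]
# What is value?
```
[2, 2, 2]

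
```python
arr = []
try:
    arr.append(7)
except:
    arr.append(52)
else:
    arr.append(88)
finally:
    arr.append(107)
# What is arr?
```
[7, 88, 107]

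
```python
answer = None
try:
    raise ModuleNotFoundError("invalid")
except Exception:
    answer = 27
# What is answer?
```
27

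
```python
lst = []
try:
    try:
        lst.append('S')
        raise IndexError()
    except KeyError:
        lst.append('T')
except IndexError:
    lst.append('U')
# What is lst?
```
['S', 'U']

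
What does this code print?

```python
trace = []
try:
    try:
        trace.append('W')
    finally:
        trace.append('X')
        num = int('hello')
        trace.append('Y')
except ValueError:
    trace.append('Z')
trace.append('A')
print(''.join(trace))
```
WXZA

Exception in inner finally caught by outer except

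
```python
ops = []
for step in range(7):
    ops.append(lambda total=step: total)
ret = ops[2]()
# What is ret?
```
2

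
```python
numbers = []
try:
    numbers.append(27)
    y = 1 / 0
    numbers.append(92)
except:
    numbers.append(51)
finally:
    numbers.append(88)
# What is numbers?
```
[27, 51, 88]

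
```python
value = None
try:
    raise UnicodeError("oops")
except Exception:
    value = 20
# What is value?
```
20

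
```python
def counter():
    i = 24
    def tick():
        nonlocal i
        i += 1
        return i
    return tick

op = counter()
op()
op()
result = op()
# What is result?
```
27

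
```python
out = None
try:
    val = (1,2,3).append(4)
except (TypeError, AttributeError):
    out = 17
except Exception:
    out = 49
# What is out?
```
17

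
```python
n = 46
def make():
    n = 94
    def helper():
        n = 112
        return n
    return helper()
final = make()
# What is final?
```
112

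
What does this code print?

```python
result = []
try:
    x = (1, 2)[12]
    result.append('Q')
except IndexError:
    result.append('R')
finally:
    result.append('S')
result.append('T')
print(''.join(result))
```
RST

finally always runs, even after exception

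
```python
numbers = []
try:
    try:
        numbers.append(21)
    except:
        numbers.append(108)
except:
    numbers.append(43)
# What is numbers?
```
[21]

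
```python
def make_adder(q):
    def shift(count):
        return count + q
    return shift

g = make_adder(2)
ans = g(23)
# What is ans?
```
25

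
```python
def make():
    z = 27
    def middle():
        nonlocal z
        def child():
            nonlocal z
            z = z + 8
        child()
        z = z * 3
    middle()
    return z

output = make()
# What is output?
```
105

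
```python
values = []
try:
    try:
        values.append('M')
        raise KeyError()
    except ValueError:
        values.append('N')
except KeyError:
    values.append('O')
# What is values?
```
['M', 'O']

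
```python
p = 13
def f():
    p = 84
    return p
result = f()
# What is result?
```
84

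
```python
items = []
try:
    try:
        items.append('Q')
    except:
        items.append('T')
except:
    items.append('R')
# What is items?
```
['Q']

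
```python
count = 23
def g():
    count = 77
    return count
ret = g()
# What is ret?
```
77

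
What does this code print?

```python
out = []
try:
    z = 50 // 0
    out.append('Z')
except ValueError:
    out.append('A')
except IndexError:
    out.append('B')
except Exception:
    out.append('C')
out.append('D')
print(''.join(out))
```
CD

ZeroDivisionError not specifically caught, falls to Exception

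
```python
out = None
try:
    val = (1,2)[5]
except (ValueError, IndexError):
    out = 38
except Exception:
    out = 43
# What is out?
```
38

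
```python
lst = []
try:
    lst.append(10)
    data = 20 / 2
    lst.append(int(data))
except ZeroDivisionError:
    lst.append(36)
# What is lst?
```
[10, 10]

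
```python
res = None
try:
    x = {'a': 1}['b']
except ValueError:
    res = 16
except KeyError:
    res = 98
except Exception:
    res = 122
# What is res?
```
98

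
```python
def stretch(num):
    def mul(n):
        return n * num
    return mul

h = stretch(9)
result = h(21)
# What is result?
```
189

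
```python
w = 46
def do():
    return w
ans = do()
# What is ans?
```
46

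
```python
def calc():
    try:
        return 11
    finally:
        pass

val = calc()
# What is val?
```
11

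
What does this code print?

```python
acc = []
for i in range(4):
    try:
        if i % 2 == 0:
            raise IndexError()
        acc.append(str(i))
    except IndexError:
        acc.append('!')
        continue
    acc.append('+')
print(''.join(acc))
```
!1+!3+

continue in except skips rest of loop body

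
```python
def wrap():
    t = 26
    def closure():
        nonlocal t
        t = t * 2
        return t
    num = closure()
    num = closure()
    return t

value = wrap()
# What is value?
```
104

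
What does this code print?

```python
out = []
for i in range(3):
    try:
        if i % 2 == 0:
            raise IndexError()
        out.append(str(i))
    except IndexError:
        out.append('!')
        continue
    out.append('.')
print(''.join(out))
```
!1.!

continue in except skips rest of loop body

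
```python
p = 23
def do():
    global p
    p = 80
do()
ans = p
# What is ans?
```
80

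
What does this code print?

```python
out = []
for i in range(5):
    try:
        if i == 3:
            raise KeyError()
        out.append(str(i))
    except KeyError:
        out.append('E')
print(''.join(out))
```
012E4

Exception on i=3 caught, loop continues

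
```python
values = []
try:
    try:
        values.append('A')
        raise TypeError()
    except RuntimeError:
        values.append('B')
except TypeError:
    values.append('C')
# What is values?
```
['A', 'C']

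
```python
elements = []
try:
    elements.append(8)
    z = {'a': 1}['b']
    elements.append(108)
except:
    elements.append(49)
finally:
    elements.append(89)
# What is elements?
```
[8, 49, 89]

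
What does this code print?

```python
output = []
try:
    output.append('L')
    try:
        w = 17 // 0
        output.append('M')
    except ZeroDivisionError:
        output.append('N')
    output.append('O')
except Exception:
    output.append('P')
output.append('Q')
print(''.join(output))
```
LNOQ

Inner exception caught by inner handler, outer continues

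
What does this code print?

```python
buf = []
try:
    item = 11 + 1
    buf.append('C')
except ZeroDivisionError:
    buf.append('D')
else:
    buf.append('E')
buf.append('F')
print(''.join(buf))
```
CEF

else block runs when no exception occurs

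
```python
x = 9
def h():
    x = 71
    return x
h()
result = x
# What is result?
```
9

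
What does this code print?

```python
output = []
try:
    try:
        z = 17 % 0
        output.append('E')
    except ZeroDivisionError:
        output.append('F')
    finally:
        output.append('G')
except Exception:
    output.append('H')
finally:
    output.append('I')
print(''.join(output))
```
FGI

Both finally blocks run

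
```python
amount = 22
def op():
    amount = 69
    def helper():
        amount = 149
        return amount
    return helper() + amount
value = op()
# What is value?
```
218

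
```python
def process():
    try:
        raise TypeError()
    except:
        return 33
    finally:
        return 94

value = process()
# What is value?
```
94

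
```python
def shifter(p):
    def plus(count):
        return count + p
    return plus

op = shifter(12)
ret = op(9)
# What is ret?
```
21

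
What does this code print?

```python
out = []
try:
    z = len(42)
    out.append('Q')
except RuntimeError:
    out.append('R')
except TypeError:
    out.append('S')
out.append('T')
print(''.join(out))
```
ST

TypeError is caught by its specific handler, not RuntimeError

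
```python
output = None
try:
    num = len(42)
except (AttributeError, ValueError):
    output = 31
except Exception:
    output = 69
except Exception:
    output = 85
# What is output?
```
69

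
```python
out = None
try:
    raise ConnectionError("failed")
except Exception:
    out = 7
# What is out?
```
7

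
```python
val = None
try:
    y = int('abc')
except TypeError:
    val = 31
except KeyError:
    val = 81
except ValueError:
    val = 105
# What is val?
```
105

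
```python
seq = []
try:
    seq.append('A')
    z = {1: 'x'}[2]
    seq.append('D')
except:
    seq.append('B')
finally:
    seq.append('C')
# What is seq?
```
['A', 'B', 'C']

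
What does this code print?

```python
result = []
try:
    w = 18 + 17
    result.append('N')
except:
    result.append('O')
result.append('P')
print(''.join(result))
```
NP

No exception, try block completes normally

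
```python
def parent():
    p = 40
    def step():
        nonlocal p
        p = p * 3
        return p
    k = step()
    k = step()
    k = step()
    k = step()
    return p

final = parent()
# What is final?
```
3240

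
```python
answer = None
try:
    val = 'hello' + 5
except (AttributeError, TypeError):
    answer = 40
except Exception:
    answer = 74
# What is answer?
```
40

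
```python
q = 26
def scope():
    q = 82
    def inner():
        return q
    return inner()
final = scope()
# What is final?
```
82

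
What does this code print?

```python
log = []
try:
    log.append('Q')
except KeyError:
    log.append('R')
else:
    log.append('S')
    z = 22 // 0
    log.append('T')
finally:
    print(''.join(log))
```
QS

Try succeeds, else appends 'S', ZeroDivisionError in else is uncaught, finally prints before exception propagates ('T' never appended)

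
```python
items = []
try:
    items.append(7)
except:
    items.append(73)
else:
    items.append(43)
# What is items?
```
[7, 43]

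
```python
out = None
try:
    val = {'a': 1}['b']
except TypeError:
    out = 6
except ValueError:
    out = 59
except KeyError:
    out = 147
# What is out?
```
147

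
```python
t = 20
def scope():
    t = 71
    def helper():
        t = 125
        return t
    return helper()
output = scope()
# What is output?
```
125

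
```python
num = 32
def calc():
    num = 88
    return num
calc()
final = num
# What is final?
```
32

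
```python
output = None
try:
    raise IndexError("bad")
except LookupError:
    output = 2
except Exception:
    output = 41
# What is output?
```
2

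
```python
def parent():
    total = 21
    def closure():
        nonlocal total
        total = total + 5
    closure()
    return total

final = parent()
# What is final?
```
26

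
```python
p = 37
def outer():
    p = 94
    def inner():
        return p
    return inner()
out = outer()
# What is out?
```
94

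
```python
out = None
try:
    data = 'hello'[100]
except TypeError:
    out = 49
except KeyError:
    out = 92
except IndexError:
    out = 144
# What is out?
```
144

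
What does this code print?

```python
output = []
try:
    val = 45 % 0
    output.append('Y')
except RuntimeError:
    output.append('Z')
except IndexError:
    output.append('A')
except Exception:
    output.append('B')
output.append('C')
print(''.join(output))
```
BC

ZeroDivisionError not specifically caught, falls to Exception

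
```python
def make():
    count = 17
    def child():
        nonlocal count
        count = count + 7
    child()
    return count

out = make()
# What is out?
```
24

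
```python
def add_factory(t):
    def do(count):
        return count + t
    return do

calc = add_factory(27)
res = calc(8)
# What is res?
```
35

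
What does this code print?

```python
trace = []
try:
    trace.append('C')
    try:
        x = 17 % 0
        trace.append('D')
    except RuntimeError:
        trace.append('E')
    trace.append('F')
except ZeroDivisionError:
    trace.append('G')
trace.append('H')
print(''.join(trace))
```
CGH

Inner handler doesn't match, propagates to outer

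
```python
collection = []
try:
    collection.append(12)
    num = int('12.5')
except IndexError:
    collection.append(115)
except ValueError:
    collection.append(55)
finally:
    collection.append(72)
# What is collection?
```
[12, 55, 72]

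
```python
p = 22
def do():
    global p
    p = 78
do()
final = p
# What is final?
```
78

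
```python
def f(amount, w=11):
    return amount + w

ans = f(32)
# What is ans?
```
43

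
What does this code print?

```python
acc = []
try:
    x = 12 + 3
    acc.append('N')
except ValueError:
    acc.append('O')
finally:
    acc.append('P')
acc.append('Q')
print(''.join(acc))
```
NPQ

finally runs after normal execution too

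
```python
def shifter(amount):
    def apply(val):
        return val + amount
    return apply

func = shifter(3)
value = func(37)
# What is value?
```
40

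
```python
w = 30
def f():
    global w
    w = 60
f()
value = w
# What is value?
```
60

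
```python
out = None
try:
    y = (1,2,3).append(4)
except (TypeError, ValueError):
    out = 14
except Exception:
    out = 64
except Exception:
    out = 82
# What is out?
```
64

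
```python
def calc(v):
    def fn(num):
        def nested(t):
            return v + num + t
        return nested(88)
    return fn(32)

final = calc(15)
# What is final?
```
135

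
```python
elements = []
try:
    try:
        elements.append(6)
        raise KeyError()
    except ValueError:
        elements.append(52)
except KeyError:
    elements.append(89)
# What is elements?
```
[6, 89]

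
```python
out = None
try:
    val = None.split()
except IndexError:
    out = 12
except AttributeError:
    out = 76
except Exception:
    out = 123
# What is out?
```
76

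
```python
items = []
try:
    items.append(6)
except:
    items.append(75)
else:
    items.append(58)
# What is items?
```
[6, 58]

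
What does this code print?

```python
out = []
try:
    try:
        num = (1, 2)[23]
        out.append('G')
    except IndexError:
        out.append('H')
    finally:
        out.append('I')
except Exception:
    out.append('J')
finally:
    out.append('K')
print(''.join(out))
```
HIK

Both finally blocks run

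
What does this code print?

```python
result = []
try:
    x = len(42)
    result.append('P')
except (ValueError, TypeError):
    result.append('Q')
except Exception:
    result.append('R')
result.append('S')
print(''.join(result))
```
QS

TypeError matches tuple containing it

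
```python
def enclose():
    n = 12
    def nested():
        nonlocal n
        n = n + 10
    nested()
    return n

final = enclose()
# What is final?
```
22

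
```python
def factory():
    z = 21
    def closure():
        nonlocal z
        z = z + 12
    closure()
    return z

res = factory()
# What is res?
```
33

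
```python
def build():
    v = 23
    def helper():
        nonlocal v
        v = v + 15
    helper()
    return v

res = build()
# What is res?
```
38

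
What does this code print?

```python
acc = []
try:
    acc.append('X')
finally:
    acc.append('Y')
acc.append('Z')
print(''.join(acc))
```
XYZ

try/finally without except, no exception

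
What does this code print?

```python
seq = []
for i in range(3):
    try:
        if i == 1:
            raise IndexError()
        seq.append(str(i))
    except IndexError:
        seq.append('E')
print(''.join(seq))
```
0E2

Exception on i=1 caught, loop continues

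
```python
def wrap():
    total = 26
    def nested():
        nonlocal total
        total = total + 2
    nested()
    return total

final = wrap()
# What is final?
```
28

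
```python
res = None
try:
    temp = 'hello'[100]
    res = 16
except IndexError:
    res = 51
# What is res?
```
51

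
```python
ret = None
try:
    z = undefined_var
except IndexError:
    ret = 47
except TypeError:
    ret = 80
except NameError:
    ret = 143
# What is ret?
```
143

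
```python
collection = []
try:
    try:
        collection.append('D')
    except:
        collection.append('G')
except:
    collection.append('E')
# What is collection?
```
['D']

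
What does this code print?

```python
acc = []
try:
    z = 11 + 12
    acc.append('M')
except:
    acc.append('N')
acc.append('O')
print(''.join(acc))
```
MO

No exception, try block completes normally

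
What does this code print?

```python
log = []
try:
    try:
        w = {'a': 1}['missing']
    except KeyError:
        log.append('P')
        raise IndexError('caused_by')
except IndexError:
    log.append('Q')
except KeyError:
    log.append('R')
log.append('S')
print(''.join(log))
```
PQS

IndexError raised and caught, original KeyError not re-raised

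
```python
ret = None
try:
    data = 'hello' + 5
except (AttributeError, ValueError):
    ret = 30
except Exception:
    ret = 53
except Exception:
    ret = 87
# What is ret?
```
53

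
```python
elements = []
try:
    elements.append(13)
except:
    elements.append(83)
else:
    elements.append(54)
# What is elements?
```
[13, 54]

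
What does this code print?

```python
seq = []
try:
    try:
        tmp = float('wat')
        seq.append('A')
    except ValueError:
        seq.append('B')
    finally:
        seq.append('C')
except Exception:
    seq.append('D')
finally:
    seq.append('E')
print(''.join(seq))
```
BCE

Both finally blocks run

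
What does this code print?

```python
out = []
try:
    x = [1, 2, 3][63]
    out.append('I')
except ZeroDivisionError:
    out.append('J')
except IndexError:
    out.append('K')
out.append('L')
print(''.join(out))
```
KL

IndexError is caught by its specific handler, not ZeroDivisionError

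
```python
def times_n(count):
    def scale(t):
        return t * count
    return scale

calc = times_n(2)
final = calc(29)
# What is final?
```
58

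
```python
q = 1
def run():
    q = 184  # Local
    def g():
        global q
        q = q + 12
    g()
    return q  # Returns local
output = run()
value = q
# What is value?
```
13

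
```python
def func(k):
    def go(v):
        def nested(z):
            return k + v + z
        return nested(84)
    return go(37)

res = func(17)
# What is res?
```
138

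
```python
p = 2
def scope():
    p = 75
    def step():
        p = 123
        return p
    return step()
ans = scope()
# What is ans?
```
123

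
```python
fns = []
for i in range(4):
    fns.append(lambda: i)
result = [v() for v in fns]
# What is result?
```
[3, 3, 3, 3]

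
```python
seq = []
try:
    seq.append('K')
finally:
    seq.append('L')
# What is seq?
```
['K', 'L']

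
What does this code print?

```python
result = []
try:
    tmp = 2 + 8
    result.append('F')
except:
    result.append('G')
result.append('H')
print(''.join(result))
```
FH

No exception, try block completes normally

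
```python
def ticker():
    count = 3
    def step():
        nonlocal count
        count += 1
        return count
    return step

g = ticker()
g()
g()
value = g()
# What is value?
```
6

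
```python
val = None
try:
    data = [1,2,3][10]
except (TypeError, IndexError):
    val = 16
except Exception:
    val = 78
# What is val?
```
16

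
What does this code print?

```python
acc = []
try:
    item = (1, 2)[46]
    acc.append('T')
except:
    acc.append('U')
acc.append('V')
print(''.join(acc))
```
UV

Exception raised in try, caught by bare except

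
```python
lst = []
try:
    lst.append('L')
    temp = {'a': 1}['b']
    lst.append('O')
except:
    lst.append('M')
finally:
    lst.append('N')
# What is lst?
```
['L', 'M', 'N']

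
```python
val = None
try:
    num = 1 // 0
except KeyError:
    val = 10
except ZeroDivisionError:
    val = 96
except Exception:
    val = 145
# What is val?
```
96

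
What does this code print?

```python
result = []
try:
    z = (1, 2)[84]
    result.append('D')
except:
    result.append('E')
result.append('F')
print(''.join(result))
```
EF

Exception raised in try, caught by bare except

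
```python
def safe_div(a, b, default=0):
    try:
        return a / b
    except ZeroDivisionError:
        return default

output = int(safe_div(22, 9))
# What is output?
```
2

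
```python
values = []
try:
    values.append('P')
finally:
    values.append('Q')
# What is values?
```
['P', 'Q']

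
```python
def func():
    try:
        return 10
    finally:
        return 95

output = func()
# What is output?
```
95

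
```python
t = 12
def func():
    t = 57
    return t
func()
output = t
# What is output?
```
12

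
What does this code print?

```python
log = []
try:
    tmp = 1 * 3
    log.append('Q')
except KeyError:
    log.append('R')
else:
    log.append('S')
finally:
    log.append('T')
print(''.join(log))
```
QST

else runs before finally when no exception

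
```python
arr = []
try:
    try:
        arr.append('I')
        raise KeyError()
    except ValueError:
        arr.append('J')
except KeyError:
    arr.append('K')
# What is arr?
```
['I', 'K']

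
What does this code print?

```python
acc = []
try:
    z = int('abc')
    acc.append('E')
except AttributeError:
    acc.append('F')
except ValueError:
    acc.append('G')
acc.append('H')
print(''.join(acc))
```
GH

ValueError is caught by its specific handler, not AttributeError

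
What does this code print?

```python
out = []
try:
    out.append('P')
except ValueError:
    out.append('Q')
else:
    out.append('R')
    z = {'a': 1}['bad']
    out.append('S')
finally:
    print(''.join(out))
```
PR

Try succeeds, else appends 'R', KeyError in else is uncaught, finally prints before exception propagates ('S' never appended)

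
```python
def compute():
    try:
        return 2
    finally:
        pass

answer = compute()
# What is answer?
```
2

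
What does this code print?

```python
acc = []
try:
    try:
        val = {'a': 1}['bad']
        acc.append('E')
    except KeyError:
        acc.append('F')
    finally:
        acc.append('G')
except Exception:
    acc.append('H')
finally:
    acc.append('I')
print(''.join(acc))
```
FGI

Both finally blocks run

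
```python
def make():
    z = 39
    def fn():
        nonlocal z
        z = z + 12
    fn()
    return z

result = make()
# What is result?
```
51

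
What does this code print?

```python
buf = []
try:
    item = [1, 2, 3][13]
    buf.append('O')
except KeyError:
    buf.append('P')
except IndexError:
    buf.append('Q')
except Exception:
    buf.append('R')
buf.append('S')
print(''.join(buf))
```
QS

IndexError matches before generic Exception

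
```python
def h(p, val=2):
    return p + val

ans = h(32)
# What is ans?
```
34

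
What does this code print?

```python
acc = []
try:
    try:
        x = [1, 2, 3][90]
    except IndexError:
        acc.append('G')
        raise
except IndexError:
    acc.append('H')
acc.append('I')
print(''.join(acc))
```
GHI

raise without argument re-raises current exception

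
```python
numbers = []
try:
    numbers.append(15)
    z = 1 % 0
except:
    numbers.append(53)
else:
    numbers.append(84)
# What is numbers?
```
[15, 53]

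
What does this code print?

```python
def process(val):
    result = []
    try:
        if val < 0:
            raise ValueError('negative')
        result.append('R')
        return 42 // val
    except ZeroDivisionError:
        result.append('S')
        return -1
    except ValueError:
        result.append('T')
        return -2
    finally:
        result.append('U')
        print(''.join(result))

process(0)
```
RSU

val=0 causes ZeroDivisionError, caught, finally prints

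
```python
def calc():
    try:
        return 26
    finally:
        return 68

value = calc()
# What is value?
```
68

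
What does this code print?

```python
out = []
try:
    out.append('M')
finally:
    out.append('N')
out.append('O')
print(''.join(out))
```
MNO

try/finally without except, no exception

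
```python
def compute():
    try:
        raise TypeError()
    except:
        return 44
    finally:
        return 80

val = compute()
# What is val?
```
80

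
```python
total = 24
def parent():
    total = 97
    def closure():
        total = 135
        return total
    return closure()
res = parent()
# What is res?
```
135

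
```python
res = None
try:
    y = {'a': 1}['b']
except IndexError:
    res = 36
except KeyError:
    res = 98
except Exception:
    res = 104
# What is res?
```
98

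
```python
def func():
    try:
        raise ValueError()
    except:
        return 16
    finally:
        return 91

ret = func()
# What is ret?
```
91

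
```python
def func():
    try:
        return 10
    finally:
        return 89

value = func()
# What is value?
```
89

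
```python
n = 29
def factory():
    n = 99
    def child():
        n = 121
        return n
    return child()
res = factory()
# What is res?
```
121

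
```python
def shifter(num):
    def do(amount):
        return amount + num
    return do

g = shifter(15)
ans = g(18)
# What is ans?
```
33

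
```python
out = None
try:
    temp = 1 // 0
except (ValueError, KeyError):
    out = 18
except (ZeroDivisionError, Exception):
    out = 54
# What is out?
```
54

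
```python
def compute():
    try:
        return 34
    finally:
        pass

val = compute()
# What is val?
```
34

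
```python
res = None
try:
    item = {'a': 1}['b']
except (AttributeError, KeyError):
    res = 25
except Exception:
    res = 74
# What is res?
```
25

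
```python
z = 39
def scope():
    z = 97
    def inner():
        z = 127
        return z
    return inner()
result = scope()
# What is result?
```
127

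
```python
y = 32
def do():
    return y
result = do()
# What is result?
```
32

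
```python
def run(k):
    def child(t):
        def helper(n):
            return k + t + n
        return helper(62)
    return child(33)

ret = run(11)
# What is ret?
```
106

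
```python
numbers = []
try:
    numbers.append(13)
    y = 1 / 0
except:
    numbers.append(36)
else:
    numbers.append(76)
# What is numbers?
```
[13, 36]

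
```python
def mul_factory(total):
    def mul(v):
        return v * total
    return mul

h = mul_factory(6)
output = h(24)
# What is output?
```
144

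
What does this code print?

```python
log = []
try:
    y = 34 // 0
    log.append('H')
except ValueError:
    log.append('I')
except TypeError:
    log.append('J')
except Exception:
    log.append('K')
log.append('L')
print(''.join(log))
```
KL

ZeroDivisionError not specifically caught, falls to Exception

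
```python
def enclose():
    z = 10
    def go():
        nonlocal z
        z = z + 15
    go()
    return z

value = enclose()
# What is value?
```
25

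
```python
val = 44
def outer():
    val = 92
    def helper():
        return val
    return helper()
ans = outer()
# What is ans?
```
92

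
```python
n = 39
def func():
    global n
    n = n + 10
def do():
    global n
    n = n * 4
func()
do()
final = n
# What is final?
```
196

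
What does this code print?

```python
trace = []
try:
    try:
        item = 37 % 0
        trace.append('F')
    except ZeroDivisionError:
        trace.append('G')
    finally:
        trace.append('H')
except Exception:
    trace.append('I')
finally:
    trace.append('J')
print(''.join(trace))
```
GHJ

Both finally blocks run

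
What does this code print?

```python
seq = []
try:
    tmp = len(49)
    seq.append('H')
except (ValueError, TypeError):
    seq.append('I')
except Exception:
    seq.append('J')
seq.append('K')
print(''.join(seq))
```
IK

TypeError matches tuple containing it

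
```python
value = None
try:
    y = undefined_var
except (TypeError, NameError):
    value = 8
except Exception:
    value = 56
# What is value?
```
8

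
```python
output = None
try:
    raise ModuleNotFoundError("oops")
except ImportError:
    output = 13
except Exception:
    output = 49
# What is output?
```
13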